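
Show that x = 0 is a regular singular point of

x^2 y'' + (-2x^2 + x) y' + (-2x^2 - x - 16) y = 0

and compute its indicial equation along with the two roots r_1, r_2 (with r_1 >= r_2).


Divide by x^2 to reach normal form y'' + P_1(x) y' + P_2(x) y = 0 with P_1(x) = -2 + 1/x and P_2(x) = -2 - 1/x - 16/x^2.
x = 0 is a singular point because the y'-coefficient -2 + 1/x has a pole at x = 0 and the y-coefficient -2 - 1/x - 16/x^2 has a pole at x = 0.
It is a regular singular point because x P_1(x) = p(x) = 1 - 2x and x^2 P_2(x) = q(x) = -2x^2 - x - 16 are polynomials, hence analytic at x = 0.
p(0) = 1,  q(0) = -16.
Indicial equation: r(r-1) + p(0) r + q(0) = 0, i.e. r^2 + (p(0) - 1) r + q(0) = 0, i.e. r^2 - 16 = 0.
Discriminant: (0)^2 - 4(-16) = 64, so r = (0 ± 8)/2.
Solving: r_1 = 4, r_2 = -4.

indicial: r^2 - 16 = 0; roots r_1 = 4, r_2 = -4


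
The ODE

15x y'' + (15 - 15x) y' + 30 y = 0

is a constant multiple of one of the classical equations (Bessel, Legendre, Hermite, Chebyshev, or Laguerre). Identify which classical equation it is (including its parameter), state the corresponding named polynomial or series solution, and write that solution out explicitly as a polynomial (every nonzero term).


All three coefficients share the factor 15; dividing through by 15 gives  x y'' + (1 - x) y' + 2 y = 0.
This matches the Laguerre equation x y'' + (1 - x) y' + n y = 0 with n = 2; the polynomial solution is L_2(x).
With y = sum_k a_k x^k, matching x^k gives (k+1)k a_{k+1} + (k+1) a_{k+1} - k a_k + n a_k = 0, i.e. (k+1)^2 a_{k+1} = (k - n) a_k = (k - 2) a_k. The right side vanishes at k = 2, so the series terminates at degree 2.
Standard normalization L_n(0) = 1 gives a_0 = 1. Work upward with a_{k+1} = (k - 2) a_k / (k+1)^2:
  a_1 = (0 - 2)(1) / 1^2 = -2/1 = -2
  a_2 = (1 - 2)(-2) / 2^2 = 2/4 = 1/2
Hence L_2(x) = x^2/2 - 2 x + 1.

L_2(x); series = x^2/2 - 2 x + 1


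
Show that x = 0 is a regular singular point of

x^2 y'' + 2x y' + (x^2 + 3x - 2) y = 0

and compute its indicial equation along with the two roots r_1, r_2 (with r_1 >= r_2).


Divide by x^2 to reach normal form y'' + P_1(x) y' + P_2(x) y = 0 with P_1(x) = 2/x and P_2(x) = 1 + 3/x - 2/x^2.
x = 0 is a singular point because the y'-coefficient 2/x has a pole at x = 0 and the y-coefficient 1 + 3/x - 2/x^2 has a pole at x = 0.
It is a regular singular point because x P_1(x) = p(x) = 2 and x^2 P_2(x) = q(x) = x^2 + 3x - 2 are polynomials, hence analytic at x = 0.
p(0) = 2,  q(0) = -2.
Indicial equation: r(r-1) + p(0) r + q(0) = 0, i.e. r^2 + (p(0) - 1) r + q(0) = 0, i.e. r^2 + 1 r - 2 = 0.
Discriminant: (1)^2 - 4(-2) = 9, so r = (-1 ± 3)/2.
Solving: r_1 = 1, r_2 = -2.

indicial: r^2 + 1 r - 2 = 0; roots r_1 = 1, r_2 = -2


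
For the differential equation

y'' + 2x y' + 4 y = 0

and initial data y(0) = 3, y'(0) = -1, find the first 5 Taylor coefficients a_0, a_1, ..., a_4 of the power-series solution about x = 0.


Ansatz: y(x) = sum_{n>=0} a_n x^n, so y'(x) = sum_{n>=1} n a_n x^(n-1) and y''(x) = sum_{n>=2} n(n-1) a_n x^(n-2).
Substitute into P(x) y'' + Q(x) y' + R(x) y = 0 with P(x) = 1, Q(x) = 2x, R(x) = 4, and match powers of x.
Initial conditions: a_0 = 3, a_1 = -1.
Setting the coefficient of each power of x to zero and solving order by order (substituting the coefficients already found):
  x^0: 2 a_2 + 4 a_0 = 0  ->  2 a_2 = -4 a_0 = -12  ->  a_2 = -6
  x^1: 6 a_3 + 6 a_1 = 0  ->  6 a_3 = -6 a_1 = 6  ->  a_3 = 1
  x^2: 12 a_4 + 8 a_2 = 0  ->  12 a_4 = -8 a_2 = 48  ->  a_4 = 4
Truncated series: y(x) = 3 - x - 6 x^2 + x^3 + 4 x^4 + O(x^5).

a_0 = 3; a_1 = -1; a_2 = -6; a_3 = 1; a_4 = 4


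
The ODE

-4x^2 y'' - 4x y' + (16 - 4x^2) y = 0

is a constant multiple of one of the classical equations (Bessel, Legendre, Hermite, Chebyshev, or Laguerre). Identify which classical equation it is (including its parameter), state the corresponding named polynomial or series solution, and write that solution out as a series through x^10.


All three coefficients share the factor -4; dividing through by -4 gives  x^2 y'' + x y' + (x^2 - 4) y = 0.
This matches the Bessel equation x^2 y'' + x y' + (x^2 - nu^2) y = 0 with nu^2 = 4, so nu = 2; the solution bounded at x = 0 is J_2(x).
Frobenius at x = 0: indicial roots ±nu; for r = nu the recurrence k(k + 2nu) c_k = -c_{k-2} gives the standard series J_nu(x) = sum_{k>=0} (-1)^k / (k! (k+nu)!) (x/2)^(2k+nu). Evaluate the first 5 terms:
  k = 0: (-1)^0 / (0! * 2! * 2^2) x^2 = 1/(1*2*4) x^2 = (1/8) x^2
  k = 1: (-1)^1 / (1! * 3! * 2^4) x^4 = -1/(1*6*16) x^4 = (-1/96) x^4
  k = 2: (-1)^2 / (2! * 4! * 2^6) x^6 = 1/(2*24*64) x^6 = (1/3072) x^6
  k = 3: (-1)^3 / (3! * 5! * 2^8) x^8 = -1/(6*120*256) x^8 = (-1/184320) x^8
  k = 4: (-1)^4 / (4! * 6! * 2^10) x^10 = 1/(24*720*1024) x^10 = (1/17694720) x^10
Hence J_2(x) = x^10/17694720 - x^8/184320 + x^6/3072 - x^4/96 + x^2/8 + ....

J_2(x); series = x^10/17694720 - x^8/184320 + x^6/3072 - x^4/96 + x^2/8


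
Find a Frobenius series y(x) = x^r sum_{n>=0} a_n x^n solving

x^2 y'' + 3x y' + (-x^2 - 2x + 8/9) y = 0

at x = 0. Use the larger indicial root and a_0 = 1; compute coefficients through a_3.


Write in Frobenius form y'' + (p(x)/x) y' + (q(x)/x^2) y = 0:
  p(x) = 3,  q(x) = -x^2 - 2x + 8/9.
Indicial equation: r(r-1) + (3) r + (8/9) = 0 -> roots r_1 = -2/3, r_2 = -4/3.
Take r = r_1 = -2/3. Let y(x) = x^r sum_{n>=0} a_n x^n with a_0 = 1.
Substitute y = x^r sum a_n x^n and match x^{r+n}. The recurrence is
  D(n) a_n - 2 a_{n-1} - 1 a_{n-2} = 0,  where D(n) = (r+n)(r+n-1) + (3)(r+n) + (8/9).
  a_n = [2 a_{n-1} + 1 a_{n-2}] / D(n).
Since the indicial polynomial factors as (r - r_1)(r - r_2), D(n) = (r_1 + n - r_1)(r_1 + n - r_2) = n(n + 2/3).
Evaluating step by step (a_0 = 1):
  n = 1: D(1) = 1(1 + 2/3) = 5/3; numerator = 2(1) = 2; a_1 = (2)/(5/3) = 6/5
  n = 2: D(2) = 2(2 + 2/3) = 16/3; numerator = 2(6/5) + 1(1) = 17/5; a_2 = (17/5)/(16/3) = 51/80
  n = 3: D(3) = 3(3 + 2/3) = 11; numerator = 2(51/80) + 1(6/5) = 99/40; a_3 = (99/40)/(11) = 9/40

r = -2/3; a_0 = 1; a_1 = 6/5; a_2 = 51/80; a_3 = 9/40


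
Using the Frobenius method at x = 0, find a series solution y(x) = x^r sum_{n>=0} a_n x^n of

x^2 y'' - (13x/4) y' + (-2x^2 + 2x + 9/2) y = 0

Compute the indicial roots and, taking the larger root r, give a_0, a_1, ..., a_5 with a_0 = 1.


Write in Frobenius form y'' + (p(x)/x) y' + (q(x)/x^2) y = 0:
  p(x) = -13/4,  q(x) = -2x^2 + 2x + 9/2.
Indicial equation: r(r-1) + (-13/4) r + (9/2) = 0 -> roots r_1 = 9/4, r_2 = 2.
Take r = r_1 = 9/4. Let y(x) = x^r sum_{n>=0} a_n x^n with a_0 = 1.
Substitute y = x^r sum a_n x^n and match x^{r+n}. The recurrence is
  D(n) a_n + 2 a_{n-1} - 2 a_{n-2} = 0,  where D(n) = (r+n)(r+n-1) + (-13/4)(r+n) + (9/2).
  a_n = [-2 a_{n-1} + 2 a_{n-2}] / D(n).
Since the indicial polynomial factors as (r - r_1)(r - r_2), D(n) = (r_1 + n - r_1)(r_1 + n - r_2) = n(n + 1/4).
Evaluating step by step (a_0 = 1):
  n = 1: D(1) = 1(1 + 1/4) = 5/4; numerator = -2(1) = -2; a_1 = (-2)/(5/4) = -8/5
  n = 2: D(2) = 2(2 + 1/4) = 9/2; numerator = -2(-8/5) + 2(1) = 26/5; a_2 = (26/5)/(9/2) = 52/45
  n = 3: D(3) = 3(3 + 1/4) = 39/4; numerator = -2(52/45) + 2(-8/5) = -248/45; a_3 = (-248/45)/(39/4) = -992/1755
  n = 4: D(4) = 4(4 + 1/4) = 17; numerator = -2(-992/1755) + 2(52/45) = 1208/351; a_4 = (1208/351)/(17) = 1208/5967
  n = 5: D(5) = 5(5 + 1/4) = 105/4; numerator = -2(1208/5967) + 2(-992/1755) = -45808/29835; a_5 = (-45808/29835)/(105/4) = -26176/447525

r = 9/4; a_0 = 1; a_1 = -8/5; a_2 = 52/45; a_3 = -992/1755; a_4 = 1208/5967; a_5 = -26176/447525


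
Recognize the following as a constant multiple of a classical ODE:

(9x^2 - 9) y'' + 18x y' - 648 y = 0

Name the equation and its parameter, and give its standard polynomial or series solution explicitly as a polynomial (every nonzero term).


All three coefficients share the factor -9; dividing through by -9 gives  (1 - x^2) y'' - 2x y' + 72 y = 0.
This matches the Legendre equation (1 - x^2) y'' - 2x y' + n(n+1) y = 0 (note the -2x y' term) with n(n+1) = 72, so n = 8; the polynomial solution is P_8(x).
With y = sum_k a_k x^k, matching x^k gives (k+2)(k+1) a_{k+2} = [k(k+1) - n(n+1)] a_k = (k - 8)(k + 9) a_k. The right side vanishes at k = 8, so the series with the parity of 8 terminates at degree 8.
Standard normalization (P_n(1) = 1): leading coefficient (2n)!/(2^n (n!)^2) = 20922789888000/(256*1625702400) = 6435/128, so a_8 = 6435/128. Work downward with a_k = (k+1)(k+2) a_{k+2} / ((k - 8)(k + 9)):
  a_6 = (7)(8)(6435/128) / ((6 - 8)(6 + 9)) = (45045/16)/(-30) = -3003/32
  a_4 = (5)(6)(-3003/32) / ((4 - 8)(4 + 9)) = (-45045/16)/(-52) = 3465/64
  a_2 = (3)(4)(3465/64) / ((2 - 8)(2 + 9)) = (10395/16)/(-66) = -315/32
  a_0 = (1)(2)(-315/32) / ((0 - 8)(0 + 9)) = (-315/16)/(-72) = 35/128
Hence P_8(x) = 6435 x^8/128 - 3003 x^6/32 + 3465 x^4/64 - 315 x^2/32 + 35/128.

P_8(x); series = 6435 x^8/128 - 3003 x^6/32 + 3465 x^4/64 - 315 x^2/32 + 35/128


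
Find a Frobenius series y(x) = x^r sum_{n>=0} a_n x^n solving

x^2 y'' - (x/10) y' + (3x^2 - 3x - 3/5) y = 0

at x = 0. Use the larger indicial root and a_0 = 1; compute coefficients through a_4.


Write in Frobenius form y'' + (p(x)/x) y' + (q(x)/x^2) y = 0:
  p(x) = -1/10,  q(x) = 3x^2 - 3x - 3/5.
Indicial equation: r(r-1) + (-1/10) r + (-3/5) = 0 -> roots r_1 = 3/2, r_2 = -2/5.
Take r = r_1 = 3/2. Let y(x) = x^r sum_{n>=0} a_n x^n with a_0 = 1.
Substitute y = x^r sum a_n x^n and match x^{r+n}. The recurrence is
  D(n) a_n - 3 a_{n-1} + 3 a_{n-2} = 0,  where D(n) = (r+n)(r+n-1) + (-1/10)(r+n) + (-3/5).
  a_n = [3 a_{n-1} - 3 a_{n-2}] / D(n).
Since the indicial polynomial factors as (r - r_1)(r - r_2), D(n) = (r_1 + n - r_1)(r_1 + n - r_2) = n(n + 19/10).
Evaluating step by step (a_0 = 1):
  n = 1: D(1) = 1(1 + 19/10) = 29/10; numerator = 3(1) = 3; a_1 = (3)/(29/10) = 30/29
  n = 2: D(2) = 2(2 + 19/10) = 39/5; numerator = 3(30/29) - 3(1) = 3/29; a_2 = (3/29)/(39/5) = 5/377
  n = 3: D(3) = 3(3 + 19/10) = 147/10; numerator = 3(5/377) - 3(30/29) = -1155/377; a_3 = (-1155/377)/(147/10) = -550/2639
  n = 4: D(4) = 4(4 + 19/10) = 118/5; numerator = 3(-550/2639) - 3(5/377) = -135/203; a_4 = (-135/203)/(118/5) = -675/23954

r = 3/2; a_0 = 1; a_1 = 30/29; a_2 = 5/377; a_3 = -550/2639; a_4 = -675/23954


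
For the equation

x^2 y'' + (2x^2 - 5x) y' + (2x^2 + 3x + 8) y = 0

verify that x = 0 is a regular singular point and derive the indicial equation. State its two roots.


Divide by x^2 to reach normal form y'' + P_1(x) y' + P_2(x) y = 0 with P_1(x) = 2 - 5/x and P_2(x) = 2 + 3/x + 8/x^2.
x = 0 is a singular point because the y'-coefficient 2 - 5/x has a pole at x = 0 and the y-coefficient 2 + 3/x + 8/x^2 has a pole at x = 0.
It is a regular singular point because x P_1(x) = p(x) = 2x - 5 and x^2 P_2(x) = q(x) = 2x^2 + 3x + 8 are polynomials, hence analytic at x = 0.
p(0) = -5,  q(0) = 8.
Indicial equation: r(r-1) + p(0) r + q(0) = 0, i.e. r^2 + (p(0) - 1) r + q(0) = 0, i.e. r^2 - 6 r + 8 = 0.
Discriminant: (-6)^2 - 4(8) = 4, so r = (6 ± 2)/2.
Solving: r_1 = 4, r_2 = 2.

indicial: r^2 - 6 r + 8 = 0; roots r_1 = 4, r_2 = 2


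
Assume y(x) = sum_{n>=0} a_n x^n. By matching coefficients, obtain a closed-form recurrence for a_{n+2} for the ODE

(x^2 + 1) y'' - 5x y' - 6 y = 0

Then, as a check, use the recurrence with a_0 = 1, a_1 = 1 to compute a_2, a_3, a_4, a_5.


Substitute y = sum_n a_n x^n.
(1 + 1 x^2) y'' contributes (n+2)(n+1) a_{n+2} + n(n-1) a_n at x^n.
-5 x y'(x) contributes -5 n a_n at x^n.
-6 y(x) contributes -6 a_n at x^n.
Matching x^n: (n+2)(n+1) a_{n+2} + (n(n-1) - 5 n - 6) a_n = 0.
Thus a_{n+2} = (-n(n-1) + 5 n + 6) / ((n+1)(n+2)) * a_n.

Check with a_0 = 1, a_1 = 1 (apply the recurrence for n = 0, 1, 2, 3): a_0 = 1, a_1 = 1, a_2 = 3, a_3 = 11/6, a_4 = 7/2, a_5 = 11/8.

a_(n+2) = (-n(n-1) + 5 n + 6) / ((n+1)(n+2)) * a_n; check: a_0 = 1, a_1 = 1, a_2 = 3, a_3 = 11/6, a_4 = 7/2, a_5 = 11/8


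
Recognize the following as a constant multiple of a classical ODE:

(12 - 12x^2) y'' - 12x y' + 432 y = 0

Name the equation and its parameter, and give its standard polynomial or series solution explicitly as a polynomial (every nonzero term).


All three coefficients share the factor 12; dividing through by 12 gives  (1 - x^2) y'' - x y' + 36 y = 0.
This matches the Chebyshev equation (1 - x^2) y'' - x y' + n^2 y = 0 (note the -x y' term, not -2x y') with n^2 = 36, so n = 6; the polynomial solution is T_6(x).
With y = sum_k a_k x^k, matching x^k gives (k+2)(k+1) a_{k+2} = (k^2 - n^2) a_k = (k - 6)(k + 6) a_k. The right side vanishes at k = 6, so the series with the parity of 6 terminates at degree 6.
Standard normalization: leading coefficient of T_n is 2^(n-1), so a_6 = 2^5 = 32. Work downward with a_k = (k+1)(k+2) a_{k+2} / ((k - 6)(k + 6)):
  a_4 = (5)(6)(32) / ((4 - 6)(4 + 6)) = 960/(-20) = -48
  a_2 = (3)(4)(-48) / ((2 - 6)(2 + 6)) = -576/(-32) = 18
  a_0 = (1)(2)(18) / ((0 - 6)(0 + 6)) = 36/(-36) = -1
Hence T_6(x) = 32 x^6 - 48 x^4 + 18 x^2 - 1.

T_6(x); series = 32 x^6 - 48 x^4 + 18 x^2 - 1


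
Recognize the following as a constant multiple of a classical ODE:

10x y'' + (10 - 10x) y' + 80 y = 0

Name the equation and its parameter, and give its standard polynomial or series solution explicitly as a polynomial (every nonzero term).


All three coefficients share the factor 10; dividing through by 10 gives  x y'' + (1 - x) y' + 8 y = 0.
This matches the Laguerre equation x y'' + (1 - x) y' + n y = 0 with n = 8; the polynomial solution is L_8(x).
With y = sum_k a_k x^k, matching x^k gives (k+1)k a_{k+1} + (k+1) a_{k+1} - k a_k + n a_k = 0, i.e. (k+1)^2 a_{k+1} = (k - n) a_k = (k - 8) a_k. The right side vanishes at k = 8, so the series terminates at degree 8.
Standard normalization L_n(0) = 1 gives a_0 = 1. Work upward with a_{k+1} = (k - 8) a_k / (k+1)^2:
  a_1 = (0 - 8)(1) / 1^2 = -8/1 = -8
  a_2 = (1 - 8)(-8) / 2^2 = 56/4 = 14
  a_3 = (2 - 8)(14) / 3^2 = -84/9 = -28/3
  a_4 = (3 - 8)(-28/3) / 4^2 = (140/3)/16 = 35/12
  a_5 = (4 - 8)(35/12) / 5^2 = (-35/3)/25 = -7/15
  a_6 = (5 - 8)(-7/15) / 6^2 = (7/5)/36 = 7/180
  a_7 = (6 - 8)(7/180) / 7^2 = (-7/90)/49 = -1/630
  a_8 = (7 - 8)(-1/630) / 8^2 = (1/630)/64 = 1/40320
Hence L_8(x) = x^8/40320 - x^7/630 + 7 x^6/180 - 7 x^5/15 + 35 x^4/12 - 28 x^3/3 + 14 x^2 - 8 x + 1.

L_8(x); series = x^8/40320 - x^7/630 + 7 x^6/180 - 7 x^5/15 + 35 x^4/12 - 28 x^3/3 + 14 x^2 - 8 x + 1


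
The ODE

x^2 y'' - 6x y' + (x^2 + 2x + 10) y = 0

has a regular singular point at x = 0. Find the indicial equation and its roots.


Divide by x^2 to reach normal form y'' + P_1(x) y' + P_2(x) y = 0 with P_1(x) = -6/x and P_2(x) = 1 + 2/x + 10/x^2.
x = 0 is a singular point because the y'-coefficient -6/x has a pole at x = 0 and the y-coefficient 1 + 2/x + 10/x^2 has a pole at x = 0.
It is a regular singular point because x P_1(x) = p(x) = -6 and x^2 P_2(x) = q(x) = x^2 + 2x + 10 are polynomials, hence analytic at x = 0.
p(0) = -6,  q(0) = 10.
Indicial equation: r(r-1) + p(0) r + q(0) = 0, i.e. r^2 + (p(0) - 1) r + q(0) = 0, i.e. r^2 - 7 r + 10 = 0.
Discriminant: (-7)^2 - 4(10) = 9, so r = (7 ± 3)/2.
Solving: r_1 = 5, r_2 = 2.

indicial: r^2 - 7 r + 10 = 0; roots r_1 = 5, r_2 = 2


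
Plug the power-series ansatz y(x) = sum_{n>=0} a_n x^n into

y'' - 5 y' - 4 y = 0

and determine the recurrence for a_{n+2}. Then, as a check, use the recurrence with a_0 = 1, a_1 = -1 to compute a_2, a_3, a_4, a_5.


Substitute y = sum_n a_n x^n.
y''(x) has coefficient (n+2)(n+1) a_{n+2} at x^n;
-5 y'(x) has coefficient -5 (n+1) a_{n+1} at x^n;
-4 y(x) has coefficient -4 a_n at x^n.
Matching x^n: (n+2)(n+1) a_{n+2} - 5 (n+1) a_{n+1} - 4 a_n = 0.
Thus a_{n+2} = [5 (n+1) a_{n+1} + 4 a_n] / ((n+1)(n+2)).

Check with a_0 = 1, a_1 = -1 (apply the recurrence for n = 0, 1, 2, 3): a_0 = 1, a_1 = -1, a_2 = -1/2, a_3 = -3/2, a_4 = -49/24, a_5 = -281/120.

a_(n+2) = [5 (n+1) a_(n+1) + 4 a_n] / ((n+1)(n+2)); check: a_0 = 1, a_1 = -1, a_2 = -1/2, a_3 = -3/2, a_4 = -49/24, a_5 = -281/120


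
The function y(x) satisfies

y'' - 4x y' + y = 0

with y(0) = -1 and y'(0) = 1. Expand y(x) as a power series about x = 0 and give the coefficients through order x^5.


Ansatz: y(x) = sum_{n>=0} a_n x^n, so y'(x) = sum_{n>=1} n a_n x^(n-1) and y''(x) = sum_{n>=2} n(n-1) a_n x^(n-2).
Substitute into P(x) y'' + Q(x) y' + R(x) y = 0 with P(x) = 1, Q(x) = -4x, R(x) = 1, and match powers of x.
Initial conditions: a_0 = -1, a_1 = 1.
Setting the coefficient of each power of x to zero and solving order by order (substituting the coefficients already found):
  x^0: 2 a_2 + a_0 = 0  ->  2 a_2 = -a_0 = 1  ->  a_2 = 1/2
  x^1: 6 a_3 - 3 a_1 = 0  ->  6 a_3 = 3 a_1 = 3  ->  a_3 = 1/2
  x^2: 12 a_4 - 7 a_2 = 0  ->  12 a_4 = 7 a_2 = 7/2  ->  a_4 = 7/24
  x^3: 20 a_5 - 11 a_3 = 0  ->  20 a_5 = 11 a_3 = 11/2  ->  a_5 = 11/40
Truncated series: y(x) = -1 + x + (1/2) x^2 + (1/2) x^3 + (7/24) x^4 + (11/40) x^5 + O(x^6).

a_0 = -1; a_1 = 1; a_2 = 1/2; a_3 = 1/2; a_4 = 7/24; a_5 = 11/40


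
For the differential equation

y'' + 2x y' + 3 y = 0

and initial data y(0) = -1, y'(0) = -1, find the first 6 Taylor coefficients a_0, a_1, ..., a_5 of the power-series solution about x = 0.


Ansatz: y(x) = sum_{n>=0} a_n x^n, so y'(x) = sum_{n>=1} n a_n x^(n-1) and y''(x) = sum_{n>=2} n(n-1) a_n x^(n-2).
Substitute into P(x) y'' + Q(x) y' + R(x) y = 0 with P(x) = 1, Q(x) = 2x, R(x) = 3, and match powers of x.
Initial conditions: a_0 = -1, a_1 = -1.
Setting the coefficient of each power of x to zero and solving order by order (substituting the coefficients already found):
  x^0: 2 a_2 + 3 a_0 = 0  ->  2 a_2 = -3 a_0 = 3  ->  a_2 = 3/2
  x^1: 6 a_3 + 5 a_1 = 0  ->  6 a_3 = -5 a_1 = 5  ->  a_3 = 5/6
  x^2: 12 a_4 + 7 a_2 = 0  ->  12 a_4 = -7 a_2 = -21/2  ->  a_4 = -7/8
  x^3: 20 a_5 + 9 a_3 = 0  ->  20 a_5 = -9 a_3 = -15/2  ->  a_5 = -3/8
Truncated series: y(x) = -1 - x + (3/2) x^2 + (5/6) x^3 - (7/8) x^4 - (3/8) x^5 + O(x^6).

a_0 = -1; a_1 = -1; a_2 = 3/2; a_3 = 5/6; a_4 = -7/8; a_5 = -3/8


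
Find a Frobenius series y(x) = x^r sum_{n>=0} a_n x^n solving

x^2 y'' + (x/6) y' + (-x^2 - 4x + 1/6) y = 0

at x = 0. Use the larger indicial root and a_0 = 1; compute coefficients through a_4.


Write in Frobenius form y'' + (p(x)/x) y' + (q(x)/x^2) y = 0:
  p(x) = 1/6,  q(x) = -x^2 - 4x + 1/6.
Indicial equation: r(r-1) + (1/6) r + (1/6) = 0 -> roots r_1 = 1/2, r_2 = 1/3.
Take r = r_1 = 1/2. Let y(x) = x^r sum_{n>=0} a_n x^n with a_0 = 1.
Substitute y = x^r sum a_n x^n and match x^{r+n}. The recurrence is
  D(n) a_n - 4 a_{n-1} - 1 a_{n-2} = 0,  where D(n) = (r+n)(r+n-1) + (1/6)(r+n) + (1/6).
  a_n = [4 a_{n-1} + 1 a_{n-2}] / D(n).
Since the indicial polynomial factors as (r - r_1)(r - r_2), D(n) = (r_1 + n - r_1)(r_1 + n - r_2) = n(n + 1/6).
Evaluating step by step (a_0 = 1):
  n = 1: D(1) = 1(1 + 1/6) = 7/6; numerator = 4(1) = 4; a_1 = (4)/(7/6) = 24/7
  n = 2: D(2) = 2(2 + 1/6) = 13/3; numerator = 4(24/7) + 1(1) = 103/7; a_2 = (103/7)/(13/3) = 309/91
  n = 3: D(3) = 3(3 + 1/6) = 19/2; numerator = 4(309/91) + 1(24/7) = 1548/91; a_3 = (1548/91)/(19/2) = 3096/1729
  n = 4: D(4) = 4(4 + 1/6) = 50/3; numerator = 4(3096/1729) + 1(309/91) = 18255/1729; a_4 = (18255/1729)/(50/3) = 10953/17290

r = 1/2; a_0 = 1; a_1 = 24/7; a_2 = 309/91; a_3 = 3096/1729; a_4 = 10953/17290


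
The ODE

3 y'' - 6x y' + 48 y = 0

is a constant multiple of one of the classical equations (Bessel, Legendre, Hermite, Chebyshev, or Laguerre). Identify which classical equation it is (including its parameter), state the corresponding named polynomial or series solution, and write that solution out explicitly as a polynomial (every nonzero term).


All three coefficients share the factor 3; dividing through by 3 gives  y'' - 2x y' + 16 y = 0.
This matches the Hermite equation y'' - 2x y' + 2n y = 0 with 2n = 16, so n = 8; the polynomial solution is H_8(x).
With y = sum_k a_k x^k, matching x^k gives (k+2)(k+1) a_{k+2} = 2(k - n) a_k = 2(k - 8) a_k. The right side vanishes at k = 8, so the series with the parity of 8 terminates at degree 8.
Standard normalization: leading coefficient of H_n is 2^n, so a_8 = 2^8 = 256. Work downward with a_k = (k+1)(k+2) a_{k+2} / (2(k - n)):
  a_6 = (7)(8)(256) / (2(6 - 8)) = 14336/(-4) = -3584
  a_4 = (5)(6)(-3584) / (2(4 - 8)) = -107520/(-8) = 13440
  a_2 = (3)(4)(13440) / (2(2 - 8)) = 161280/(-12) = -13440
  a_0 = (1)(2)(-13440) / (2(0 - 8)) = -26880/(-16) = 1680
Hence H_8(x) = 256 x^8 - 3584 x^6 + 13440 x^4 - 13440 x^2 + 1680.

H_8(x); series = 256 x^8 - 3584 x^6 + 13440 x^4 - 13440 x^2 + 1680


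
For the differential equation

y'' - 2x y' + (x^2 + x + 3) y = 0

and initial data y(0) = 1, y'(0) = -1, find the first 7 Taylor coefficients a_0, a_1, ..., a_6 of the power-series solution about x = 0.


Ansatz: y(x) = sum_{n>=0} a_n x^n, so y'(x) = sum_{n>=1} n a_n x^(n-1) and y''(x) = sum_{n>=2} n(n-1) a_n x^(n-2).
Substitute into P(x) y'' + Q(x) y' + R(x) y = 0 with P(x) = 1, Q(x) = -2x, R(x) = x^2 + x + 3, and match powers of x.
Initial conditions: a_0 = 1, a_1 = -1.
Setting the coefficient of each power of x to zero and solving order by order (substituting the coefficients already found):
  x^0: 2 a_2 + 3 a_0 = 0  ->  2 a_2 = -3 a_0 = -3  ->  a_2 = -3/2
  x^1: 6 a_3 + a_1 + a_0 = 0  ->  6 a_3 = -a_1 - a_0 = 0  ->  a_3 = 0
  x^2: 12 a_4 - a_2 + a_1 + a_0 = 0  ->  12 a_4 = a_2 - a_1 - a_0 = -3/2  ->  a_4 = -1/8
  x^3: 20 a_5 - 3 a_3 + a_2 + a_1 = 0  ->  20 a_5 = 3 a_3 - a_2 - a_1 = 5/2  ->  a_5 = 1/8
  x^4: 30 a_6 - 5 a_4 + a_3 + a_2 = 0  ->  30 a_6 = 5 a_4 - a_3 - a_2 = 7/8  ->  a_6 = 7/240
Truncated series: y(x) = 1 - x - (3/2) x^2 - (1/8) x^4 + (1/8) x^5 + (7/240) x^6 + O(x^7).

a_0 = 1; a_1 = -1; a_2 = -3/2; a_3 = 0; a_4 = -1/8; a_5 = 1/8; a_6 = 7/240


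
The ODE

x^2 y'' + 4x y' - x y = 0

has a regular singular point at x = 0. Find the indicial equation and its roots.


Divide by x^2 to reach normal form y'' + P_1(x) y' + P_2(x) y = 0 with P_1(x) = 4/x and P_2(x) = -1/x.
x = 0 is a singular point because the y'-coefficient 4/x has a pole at x = 0 and the y-coefficient -1/x has a pole at x = 0.
It is a regular singular point because x P_1(x) = p(x) = 4 and x^2 P_2(x) = q(x) = -x are polynomials, hence analytic at x = 0.
p(0) = 4,  q(0) = 0.
Indicial equation: r(r-1) + p(0) r + q(0) = 0, i.e. r^2 + (p(0) - 1) r + q(0) = 0, i.e. r^2 + 3 r = 0.
Discriminant: (3)^2 - 4(0) = 9, so r = (-3 ± 3)/2.
Solving: r_1 = 0, r_2 = -3.

indicial: r^2 + 3 r = 0; roots r_1 = 0, r_2 = -3


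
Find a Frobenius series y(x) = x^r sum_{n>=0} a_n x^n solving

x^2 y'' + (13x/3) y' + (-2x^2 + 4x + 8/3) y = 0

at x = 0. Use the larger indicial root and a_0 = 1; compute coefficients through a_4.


Write in Frobenius form y'' + (p(x)/x) y' + (q(x)/x^2) y = 0:
  p(x) = 13/3,  q(x) = -2x^2 + 4x + 8/3.
Indicial equation: r(r-1) + (13/3) r + (8/3) = 0 -> roots r_1 = -4/3, r_2 = -2.
Take r = r_1 = -4/3. Let y(x) = x^r sum_{n>=0} a_n x^n with a_0 = 1.
Substitute y = x^r sum a_n x^n and match x^{r+n}. The recurrence is
  D(n) a_n + 4 a_{n-1} - 2 a_{n-2} = 0,  where D(n) = (r+n)(r+n-1) + (13/3)(r+n) + (8/3).
  a_n = [-4 a_{n-1} + 2 a_{n-2}] / D(n).
Since the indicial polynomial factors as (r - r_1)(r - r_2), D(n) = (r_1 + n - r_1)(r_1 + n - r_2) = n(n + 2/3).
Evaluating step by step (a_0 = 1):
  n = 1: D(1) = 1(1 + 2/3) = 5/3; numerator = -4(1) = -4; a_1 = (-4)/(5/3) = -12/5
  n = 2: D(2) = 2(2 + 2/3) = 16/3; numerator = -4(-12/5) + 2(1) = 58/5; a_2 = (58/5)/(16/3) = 87/40
  n = 3: D(3) = 3(3 + 2/3) = 11; numerator = -4(87/40) + 2(-12/5) = -27/2; a_3 = (-27/2)/(11) = -27/22
  n = 4: D(4) = 4(4 + 2/3) = 56/3; numerator = -4(-27/22) + 2(87/40) = 2037/220; a_4 = (2037/220)/(56/3) = 873/1760

r = -4/3; a_0 = 1; a_1 = -12/5; a_2 = 87/40; a_3 = -27/22; a_4 = 873/1760


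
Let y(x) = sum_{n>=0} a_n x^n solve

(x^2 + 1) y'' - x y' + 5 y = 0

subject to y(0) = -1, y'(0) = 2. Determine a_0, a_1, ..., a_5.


Ansatz: y(x) = sum_{n>=0} a_n x^n, so y'(x) = sum_{n>=1} n a_n x^(n-1) and y''(x) = sum_{n>=2} n(n-1) a_n x^(n-2).
Substitute into P(x) y'' + Q(x) y' + R(x) y = 0 with P(x) = x^2 + 1, Q(x) = -x, R(x) = 5, and match powers of x.
Initial conditions: a_0 = -1, a_1 = 2.
Setting the coefficient of each power of x to zero and solving order by order (substituting the coefficients already found):
  x^0: 2 a_2 + 5 a_0 = 0  ->  2 a_2 = -5 a_0 = 5  ->  a_2 = 5/2
  x^1: 6 a_3 + 4 a_1 = 0  ->  6 a_3 = -4 a_1 = -8  ->  a_3 = -4/3
  x^2: 12 a_4 + 5 a_2 = 0  ->  12 a_4 = -5 a_2 = -25/2  ->  a_4 = -25/24
  x^3: 20 a_5 + 8 a_3 = 0  ->  20 a_5 = -8 a_3 = 32/3  ->  a_5 = 8/15
Truncated series: y(x) = -1 + 2 x + (5/2) x^2 - (4/3) x^3 - (25/24) x^4 + (8/15) x^5 + O(x^6).

a_0 = -1; a_1 = 2; a_2 = 5/2; a_3 = -4/3; a_4 = -25/24; a_5 = 8/15


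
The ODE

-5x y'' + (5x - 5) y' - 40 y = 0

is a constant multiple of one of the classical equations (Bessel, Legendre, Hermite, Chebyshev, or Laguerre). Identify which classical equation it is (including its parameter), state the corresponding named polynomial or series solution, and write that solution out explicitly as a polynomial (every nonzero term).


All three coefficients share the factor -5; dividing through by -5 gives  x y'' + (1 - x) y' + 8 y = 0.
This matches the Laguerre equation x y'' + (1 - x) y' + n y = 0 with n = 8; the polynomial solution is L_8(x).
With y = sum_k a_k x^k, matching x^k gives (k+1)k a_{k+1} + (k+1) a_{k+1} - k a_k + n a_k = 0, i.e. (k+1)^2 a_{k+1} = (k - n) a_k = (k - 8) a_k. The right side vanishes at k = 8, so the series terminates at degree 8.
Standard normalization L_n(0) = 1 gives a_0 = 1. Work upward with a_{k+1} = (k - 8) a_k / (k+1)^2:
  a_1 = (0 - 8)(1) / 1^2 = -8/1 = -8
  a_2 = (1 - 8)(-8) / 2^2 = 56/4 = 14
  a_3 = (2 - 8)(14) / 3^2 = -84/9 = -28/3
  a_4 = (3 - 8)(-28/3) / 4^2 = (140/3)/16 = 35/12
  a_5 = (4 - 8)(35/12) / 5^2 = (-35/3)/25 = -7/15
  a_6 = (5 - 8)(-7/15) / 6^2 = (7/5)/36 = 7/180
  a_7 = (6 - 8)(7/180) / 7^2 = (-7/90)/49 = -1/630
  a_8 = (7 - 8)(-1/630) / 8^2 = (1/630)/64 = 1/40320
Hence L_8(x) = x^8/40320 - x^7/630 + 7 x^6/180 - 7 x^5/15 + 35 x^4/12 - 28 x^3/3 + 14 x^2 - 8 x + 1.

L_8(x); series = x^8/40320 - x^7/630 + 7 x^6/180 - 7 x^5/15 + 35 x^4/12 - 28 x^3/3 + 14 x^2 - 8 x + 1


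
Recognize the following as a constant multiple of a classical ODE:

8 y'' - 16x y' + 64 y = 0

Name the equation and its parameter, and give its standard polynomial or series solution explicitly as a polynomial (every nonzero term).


All three coefficients share the factor 8; dividing through by 8 gives  y'' - 2x y' + 8 y = 0.
This matches the Hermite equation y'' - 2x y' + 2n y = 0 with 2n = 8, so n = 4; the polynomial solution is H_4(x).
With y = sum_k a_k x^k, matching x^k gives (k+2)(k+1) a_{k+2} = 2(k - n) a_k = 2(k - 4) a_k. The right side vanishes at k = 4, so the series with the parity of 4 terminates at degree 4.
Standard normalization: leading coefficient of H_n is 2^n, so a_4 = 2^4 = 16. Work downward with a_k = (k+1)(k+2) a_{k+2} / (2(k - n)):
  a_2 = (3)(4)(16) / (2(2 - 4)) = 192/(-4) = -48
  a_0 = (1)(2)(-48) / (2(0 - 4)) = -96/(-8) = 12
Hence H_4(x) = 16 x^4 - 48 x^2 + 12.

H_4(x); series = 16 x^4 - 48 x^2 + 12


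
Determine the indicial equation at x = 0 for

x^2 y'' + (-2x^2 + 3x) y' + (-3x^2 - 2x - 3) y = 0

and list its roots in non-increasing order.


Divide by x^2 to reach normal form y'' + P_1(x) y' + P_2(x) y = 0 with P_1(x) = -2 + 3/x and P_2(x) = -3 - 2/x - 3/x^2.
x = 0 is a singular point because the y'-coefficient -2 + 3/x has a pole at x = 0 and the y-coefficient -3 - 2/x - 3/x^2 has a pole at x = 0.
It is a regular singular point because x P_1(x) = p(x) = 3 - 2x and x^2 P_2(x) = q(x) = -3x^2 - 2x - 3 are polynomials, hence analytic at x = 0.
p(0) = 3,  q(0) = -3.
Indicial equation: r(r-1) + p(0) r + q(0) = 0, i.e. r^2 + (p(0) - 1) r + q(0) = 0, i.e. r^2 + 2 r - 3 = 0.
Discriminant: (2)^2 - 4(-3) = 16, so r = (-2 ± 4)/2.
Solving: r_1 = 1, r_2 = -3.

indicial: r^2 + 2 r - 3 = 0; roots r_1 = 1, r_2 = -3


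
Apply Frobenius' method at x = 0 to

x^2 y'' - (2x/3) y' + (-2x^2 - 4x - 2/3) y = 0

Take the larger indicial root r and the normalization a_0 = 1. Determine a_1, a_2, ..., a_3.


Write in Frobenius form y'' + (p(x)/x) y' + (q(x)/x^2) y = 0:
  p(x) = -2/3,  q(x) = -2x^2 - 4x - 2/3.
Indicial equation: r(r-1) + (-2/3) r + (-2/3) = 0 -> roots r_1 = 2, r_2 = -1/3.
Take r = r_1 = 2. Let y(x) = x^r sum_{n>=0} a_n x^n with a_0 = 1.
Substitute y = x^r sum a_n x^n and match x^{r+n}. The recurrence is
  D(n) a_n - 4 a_{n-1} - 2 a_{n-2} = 0,  where D(n) = (r+n)(r+n-1) + (-2/3)(r+n) + (-2/3).
  a_n = [4 a_{n-1} + 2 a_{n-2}] / D(n).
Since the indicial polynomial factors as (r - r_1)(r - r_2), D(n) = (r_1 + n - r_1)(r_1 + n - r_2) = n(n + 7/3).
Evaluating step by step (a_0 = 1):
  n = 1: D(1) = 1(1 + 7/3) = 10/3; numerator = 4(1) = 4; a_1 = (4)/(10/3) = 6/5
  n = 2: D(2) = 2(2 + 7/3) = 26/3; numerator = 4(6/5) + 2(1) = 34/5; a_2 = (34/5)/(26/3) = 51/65
  n = 3: D(3) = 3(3 + 7/3) = 16; numerator = 4(51/65) + 2(6/5) = 72/13; a_3 = (72/13)/(16) = 9/26

r = 2; a_0 = 1; a_1 = 6/5; a_2 = 51/65; a_3 = 9/26


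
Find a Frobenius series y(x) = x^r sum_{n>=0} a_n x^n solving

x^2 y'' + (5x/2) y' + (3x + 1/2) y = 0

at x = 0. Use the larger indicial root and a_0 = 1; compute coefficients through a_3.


Write in Frobenius form y'' + (p(x)/x) y' + (q(x)/x^2) y = 0:
  p(x) = 5/2,  q(x) = 3x + 1/2.
Indicial equation: r(r-1) + (5/2) r + (1/2) = 0 -> roots r_1 = -1/2, r_2 = -1.
Take r = r_1 = -1/2. Let y(x) = x^r sum_{n>=0} a_n x^n with a_0 = 1.
Substitute y = x^r sum a_n x^n and match x^{r+n}. The recurrence is
  D(n) a_n + 3 a_{n-1} = 0,  where D(n) = (r+n)(r+n-1) + (5/2)(r+n) + (1/2).
  a_n = -3 / D(n) * a_{n-1}.
Since the indicial polynomial factors as (r - r_1)(r - r_2), D(n) = (r_1 + n - r_1)(r_1 + n - r_2) = n(n + 1/2).
Evaluating step by step (a_0 = 1):
  n = 1: D(1) = 1(1 + 1/2) = 3/2; numerator = -3(1) = -3; a_1 = (-3)/(3/2) = -2
  n = 2: D(2) = 2(2 + 1/2) = 5; numerator = -3(-2) = 6; a_2 = (6)/(5) = 6/5
  n = 3: D(3) = 3(3 + 1/2) = 21/2; numerator = -3(6/5) = -18/5; a_3 = (-18/5)/(21/2) = -12/35

r = -1/2; a_0 = 1; a_1 = -2; a_2 = 6/5; a_3 = -12/35


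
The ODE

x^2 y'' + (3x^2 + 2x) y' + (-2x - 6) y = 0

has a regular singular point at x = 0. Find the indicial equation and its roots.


Divide by x^2 to reach normal form y'' + P_1(x) y' + P_2(x) y = 0 with P_1(x) = 3 + 2/x and P_2(x) = -2/x - 6/x^2.
x = 0 is a singular point because the y'-coefficient 3 + 2/x has a pole at x = 0 and the y-coefficient -2/x - 6/x^2 has a pole at x = 0.
It is a regular singular point because x P_1(x) = p(x) = 3x + 2 and x^2 P_2(x) = q(x) = -2x - 6 are polynomials, hence analytic at x = 0.
p(0) = 2,  q(0) = -6.
Indicial equation: r(r-1) + p(0) r + q(0) = 0, i.e. r^2 + (p(0) - 1) r + q(0) = 0, i.e. r^2 + 1 r - 6 = 0.
Discriminant: (1)^2 - 4(-6) = 25, so r = (-1 ± 5)/2.
Solving: r_1 = 2, r_2 = -3.

indicial: r^2 + 1 r - 6 = 0; roots r_1 = 2, r_2 = -3


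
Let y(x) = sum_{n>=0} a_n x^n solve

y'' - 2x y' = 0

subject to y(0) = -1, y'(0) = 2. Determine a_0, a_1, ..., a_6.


Ansatz: y(x) = sum_{n>=0} a_n x^n, so y'(x) = sum_{n>=1} n a_n x^(n-1) and y''(x) = sum_{n>=2} n(n-1) a_n x^(n-2).
Substitute into P(x) y'' + Q(x) y' + R(x) y = 0 with P(x) = 1, Q(x) = -2x, R(x) = 0, and match powers of x.
Initial conditions: a_0 = -1, a_1 = 2.
Setting the coefficient of each power of x to zero and solving order by order (substituting the coefficients already found):
  x^0: 2 a_2 = 0  ->  a_2 = 0
  x^1: 6 a_3 - 2 a_1 = 0  ->  6 a_3 = 2 a_1 = 4  ->  a_3 = 2/3
  x^2: 12 a_4 - 4 a_2 = 0  ->  12 a_4 = 4 a_2 = 0  ->  a_4 = 0
  x^3: 20 a_5 - 6 a_3 = 0  ->  20 a_5 = 6 a_3 = 4  ->  a_5 = 1/5
  x^4: 30 a_6 - 8 a_4 = 0  ->  30 a_6 = 8 a_4 = 0  ->  a_6 = 0
Truncated series: y(x) = -1 + 2 x + (2/3) x^3 + (1/5) x^5 + O(x^7).

a_0 = -1; a_1 = 2; a_2 = 0; a_3 = 2/3; a_4 = 0; a_5 = 1/5; a_6 = 0


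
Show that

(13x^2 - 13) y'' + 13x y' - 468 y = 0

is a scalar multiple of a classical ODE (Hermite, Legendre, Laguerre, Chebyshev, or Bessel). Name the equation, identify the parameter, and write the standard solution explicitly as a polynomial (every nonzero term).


All three coefficients share the factor -13; dividing through by -13 gives  (1 - x^2) y'' - x y' + 36 y = 0.
This matches the Chebyshev equation (1 - x^2) y'' - x y' + n^2 y = 0 (note the -x y' term, not -2x y') with n^2 = 36, so n = 6; the polynomial solution is T_6(x).
With y = sum_k a_k x^k, matching x^k gives (k+2)(k+1) a_{k+2} = (k^2 - n^2) a_k = (k - 6)(k + 6) a_k. The right side vanishes at k = 6, so the series with the parity of 6 terminates at degree 6.
Standard normalization: leading coefficient of T_n is 2^(n-1), so a_6 = 2^5 = 32. Work downward with a_k = (k+1)(k+2) a_{k+2} / ((k - 6)(k + 6)):
  a_4 = (5)(6)(32) / ((4 - 6)(4 + 6)) = 960/(-20) = -48
  a_2 = (3)(4)(-48) / ((2 - 6)(2 + 6)) = -576/(-32) = 18
  a_0 = (1)(2)(18) / ((0 - 6)(0 + 6)) = 36/(-36) = -1
Hence T_6(x) = 32 x^6 - 48 x^4 + 18 x^2 - 1.

T_6(x); series = 32 x^6 - 48 x^4 + 18 x^2 - 1


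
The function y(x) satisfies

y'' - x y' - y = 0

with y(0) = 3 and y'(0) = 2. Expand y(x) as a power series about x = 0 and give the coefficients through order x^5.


Ansatz: y(x) = sum_{n>=0} a_n x^n, so y'(x) = sum_{n>=1} n a_n x^(n-1) and y''(x) = sum_{n>=2} n(n-1) a_n x^(n-2).
Substitute into P(x) y'' + Q(x) y' + R(x) y = 0 with P(x) = 1, Q(x) = -x, R(x) = -1, and match powers of x.
Initial conditions: a_0 = 3, a_1 = 2.
Setting the coefficient of each power of x to zero and solving order by order (substituting the coefficients already found):
  x^0: 2 a_2 - a_0 = 0  ->  2 a_2 = a_0 = 3  ->  a_2 = 3/2
  x^1: 6 a_3 - 2 a_1 = 0  ->  6 a_3 = 2 a_1 = 4  ->  a_3 = 2/3
  x^2: 12 a_4 - 3 a_2 = 0  ->  12 a_4 = 3 a_2 = 9/2  ->  a_4 = 3/8
  x^3: 20 a_5 - 4 a_3 = 0  ->  20 a_5 = 4 a_3 = 8/3  ->  a_5 = 2/15
Truncated series: y(x) = 3 + 2 x + (3/2) x^2 + (2/3) x^3 + (3/8) x^4 + (2/15) x^5 + O(x^6).

a_0 = 3; a_1 = 2; a_2 = 3/2; a_3 = 2/3; a_4 = 3/8; a_5 = 2/15


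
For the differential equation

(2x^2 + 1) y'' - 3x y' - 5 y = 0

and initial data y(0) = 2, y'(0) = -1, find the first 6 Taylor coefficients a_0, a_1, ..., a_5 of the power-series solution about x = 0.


Ansatz: y(x) = sum_{n>=0} a_n x^n, so y'(x) = sum_{n>=1} n a_n x^(n-1) and y''(x) = sum_{n>=2} n(n-1) a_n x^(n-2).
Substitute into P(x) y'' + Q(x) y' + R(x) y = 0 with P(x) = 2x^2 + 1, Q(x) = -3x, R(x) = -5, and match powers of x.
Initial conditions: a_0 = 2, a_1 = -1.
Setting the coefficient of each power of x to zero and solving order by order (substituting the coefficients already found):
  x^0: 2 a_2 - 5 a_0 = 0  ->  2 a_2 = 5 a_0 = 10  ->  a_2 = 5
  x^1: 6 a_3 - 8 a_1 = 0  ->  6 a_3 = 8 a_1 = -8  ->  a_3 = -4/3
  x^2: 12 a_4 - 7 a_2 = 0  ->  12 a_4 = 7 a_2 = 35  ->  a_4 = 35/12
  x^3: 20 a_5 - 2 a_3 = 0  ->  20 a_5 = 2 a_3 = -8/3  ->  a_5 = -2/15
Truncated series: y(x) = 2 - x + 5 x^2 - (4/3) x^3 + (35/12) x^4 - (2/15) x^5 + O(x^6).

a_0 = 2; a_1 = -1; a_2 = 5; a_3 = -4/3; a_4 = 35/12; a_5 = -2/15


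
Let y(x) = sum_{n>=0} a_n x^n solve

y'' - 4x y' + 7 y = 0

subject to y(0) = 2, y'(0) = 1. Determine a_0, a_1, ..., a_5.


Ansatz: y(x) = sum_{n>=0} a_n x^n, so y'(x) = sum_{n>=1} n a_n x^(n-1) and y''(x) = sum_{n>=2} n(n-1) a_n x^(n-2).
Substitute into P(x) y'' + Q(x) y' + R(x) y = 0 with P(x) = 1, Q(x) = -4x, R(x) = 7, and match powers of x.
Initial conditions: a_0 = 2, a_1 = 1.
Setting the coefficient of each power of x to zero and solving order by order (substituting the coefficients already found):
  x^0: 2 a_2 + 7 a_0 = 0  ->  2 a_2 = -7 a_0 = -14  ->  a_2 = -7
  x^1: 6 a_3 + 3 a_1 = 0  ->  6 a_3 = -3 a_1 = -3  ->  a_3 = -1/2
  x^2: 12 a_4 - a_2 = 0  ->  12 a_4 = a_2 = -7  ->  a_4 = -7/12
  x^3: 20 a_5 - 5 a_3 = 0  ->  20 a_5 = 5 a_3 = -5/2  ->  a_5 = -1/8
Truncated series: y(x) = 2 + x - 7 x^2 - (1/2) x^3 - (7/12) x^4 - (1/8) x^5 + O(x^6).

a_0 = 2; a_1 = 1; a_2 = -7; a_3 = -1/2; a_4 = -7/12; a_5 = -1/8


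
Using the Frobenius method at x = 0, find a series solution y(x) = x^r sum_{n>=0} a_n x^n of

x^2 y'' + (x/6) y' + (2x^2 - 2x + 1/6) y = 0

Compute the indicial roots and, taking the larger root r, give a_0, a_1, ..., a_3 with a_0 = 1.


Write in Frobenius form y'' + (p(x)/x) y' + (q(x)/x^2) y = 0:
  p(x) = 1/6,  q(x) = 2x^2 - 2x + 1/6.
Indicial equation: r(r-1) + (1/6) r + (1/6) = 0 -> roots r_1 = 1/2, r_2 = 1/3.
Take r = r_1 = 1/2. Let y(x) = x^r sum_{n>=0} a_n x^n with a_0 = 1.
Substitute y = x^r sum a_n x^n and match x^{r+n}. The recurrence is
  D(n) a_n - 2 a_{n-1} + 2 a_{n-2} = 0,  where D(n) = (r+n)(r+n-1) + (1/6)(r+n) + (1/6).
  a_n = [2 a_{n-1} - 2 a_{n-2}] / D(n).
Since the indicial polynomial factors as (r - r_1)(r - r_2), D(n) = (r_1 + n - r_1)(r_1 + n - r_2) = n(n + 1/6).
Evaluating step by step (a_0 = 1):
  n = 1: D(1) = 1(1 + 1/6) = 7/6; numerator = 2(1) = 2; a_1 = (2)/(7/6) = 12/7
  n = 2: D(2) = 2(2 + 1/6) = 13/3; numerator = 2(12/7) - 2(1) = 10/7; a_2 = (10/7)/(13/3) = 30/91
  n = 3: D(3) = 3(3 + 1/6) = 19/2; numerator = 2(30/91) - 2(12/7) = -36/13; a_3 = (-36/13)/(19/2) = -72/247

r = 1/2; a_0 = 1; a_1 = 12/7; a_2 = 30/91; a_3 = -72/247


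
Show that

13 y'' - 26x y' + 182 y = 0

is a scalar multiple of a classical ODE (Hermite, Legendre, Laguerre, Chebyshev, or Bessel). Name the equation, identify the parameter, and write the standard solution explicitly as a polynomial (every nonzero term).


All three coefficients share the factor 13; dividing through by 13 gives  y'' - 2x y' + 14 y = 0.
This matches the Hermite equation y'' - 2x y' + 2n y = 0 with 2n = 14, so n = 7; the polynomial solution is H_7(x).
With y = sum_k a_k x^k, matching x^k gives (k+2)(k+1) a_{k+2} = 2(k - n) a_k = 2(k - 7) a_k. The right side vanishes at k = 7, so the series with the parity of 7 terminates at degree 7.
Standard normalization: leading coefficient of H_n is 2^n, so a_7 = 2^7 = 128. Work downward with a_k = (k+1)(k+2) a_{k+2} / (2(k - n)):
  a_5 = (6)(7)(128) / (2(5 - 7)) = 5376/(-4) = -1344
  a_3 = (4)(5)(-1344) / (2(3 - 7)) = -26880/(-8) = 3360
  a_1 = (2)(3)(3360) / (2(1 - 7)) = 20160/(-12) = -1680
Hence H_7(x) = 128 x^7 - 1344 x^5 + 3360 x^3 - 1680 x.

H_7(x); series = 128 x^7 - 1344 x^5 + 3360 x^3 - 1680 x


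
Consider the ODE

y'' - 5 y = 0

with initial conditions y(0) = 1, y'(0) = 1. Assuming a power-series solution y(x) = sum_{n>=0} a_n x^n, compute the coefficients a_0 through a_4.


Ansatz: y(x) = sum_{n>=0} a_n x^n, so y'(x) = sum_{n>=1} n a_n x^(n-1) and y''(x) = sum_{n>=2} n(n-1) a_n x^(n-2).
Substitute into P(x) y'' + Q(x) y' + R(x) y = 0 with P(x) = 1, Q(x) = 0, R(x) = -5, and match powers of x.
Initial conditions: a_0 = 1, a_1 = 1.
Setting the coefficient of each power of x to zero and solving order by order (substituting the coefficients already found):
  x^0: 2 a_2 - 5 a_0 = 0  ->  2 a_2 = 5 a_0 = 5  ->  a_2 = 5/2
  x^1: 6 a_3 - 5 a_1 = 0  ->  6 a_3 = 5 a_1 = 5  ->  a_3 = 5/6
  x^2: 12 a_4 - 5 a_2 = 0  ->  12 a_4 = 5 a_2 = 25/2  ->  a_4 = 25/24
Truncated series: y(x) = 1 + x + (5/2) x^2 + (5/6) x^3 + (25/24) x^4 + O(x^5).

a_0 = 1; a_1 = 1; a_2 = 5/2; a_3 = 5/6; a_4 = 25/24


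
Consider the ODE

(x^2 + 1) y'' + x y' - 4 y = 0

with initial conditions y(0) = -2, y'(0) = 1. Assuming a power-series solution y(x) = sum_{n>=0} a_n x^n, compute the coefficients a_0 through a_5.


Ansatz: y(x) = sum_{n>=0} a_n x^n, so y'(x) = sum_{n>=1} n a_n x^(n-1) and y''(x) = sum_{n>=2} n(n-1) a_n x^(n-2).
Substitute into P(x) y'' + Q(x) y' + R(x) y = 0 with P(x) = x^2 + 1, Q(x) = x, R(x) = -4, and match powers of x.
Initial conditions: a_0 = -2, a_1 = 1.
Setting the coefficient of each power of x to zero and solving order by order (substituting the coefficients already found):
  x^0: 2 a_2 - 4 a_0 = 0  ->  2 a_2 = 4 a_0 = -8  ->  a_2 = -4
  x^1: 6 a_3 - 3 a_1 = 0  ->  6 a_3 = 3 a_1 = 3  ->  a_3 = 1/2
  x^2: 12 a_4 = 0  ->  a_4 = 0
  x^3: 20 a_5 + 5 a_3 = 0  ->  20 a_5 = -5 a_3 = -5/2  ->  a_5 = -1/8
Truncated series: y(x) = -2 + x - 4 x^2 + (1/2) x^3 - (1/8) x^5 + O(x^6).

a_0 = -2; a_1 = 1; a_2 = -4; a_3 = 1/2; a_4 = 0; a_5 = -1/8


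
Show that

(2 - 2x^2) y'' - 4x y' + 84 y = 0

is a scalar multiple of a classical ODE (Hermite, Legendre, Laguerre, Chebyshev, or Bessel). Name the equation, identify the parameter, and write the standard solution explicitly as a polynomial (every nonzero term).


All three coefficients share the factor 2; dividing through by 2 gives  (1 - x^2) y'' - 2x y' + 42 y = 0.
This matches the Legendre equation (1 - x^2) y'' - 2x y' + n(n+1) y = 0 (note the -2x y' term) with n(n+1) = 42, so n = 6; the polynomial solution is P_6(x).
With y = sum_k a_k x^k, matching x^k gives (k+2)(k+1) a_{k+2} = [k(k+1) - n(n+1)] a_k = (k - 6)(k + 7) a_k. The right side vanishes at k = 6, so the series with the parity of 6 terminates at degree 6.
Standard normalization (P_n(1) = 1): leading coefficient (2n)!/(2^n (n!)^2) = 479001600/(64*518400) = 231/16, so a_6 = 231/16. Work downward with a_k = (k+1)(k+2) a_{k+2} / ((k - 6)(k + 7)):
  a_4 = (5)(6)(231/16) / ((4 - 6)(4 + 7)) = (3465/8)/(-22) = -315/16
  a_2 = (3)(4)(-315/16) / ((2 - 6)(2 + 7)) = (-945/4)/(-36) = 105/16
  a_0 = (1)(2)(105/16) / ((0 - 6)(0 + 7)) = (105/8)/(-42) = -5/16
Hence P_6(x) = 231 x^6/16 - 315 x^4/16 + 105 x^2/16 - 5/16.

P_6(x); series = 231 x^6/16 - 315 x^4/16 + 105 x^2/16 - 5/16
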